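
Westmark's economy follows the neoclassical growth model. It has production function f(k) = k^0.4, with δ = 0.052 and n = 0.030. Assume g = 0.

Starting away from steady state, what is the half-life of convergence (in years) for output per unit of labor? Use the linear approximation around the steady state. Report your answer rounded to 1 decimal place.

Near the steady state the convergence rate is λ = (1 − α)(n + δ).
λ = (1 − 0.4) × 0.082 = 0.6 × 0.082 = 0.0492
Half-life = ln 2 / λ = 0.6931 / 0.0492 ≈ 14.09 years

t_½ ≈ 14.1 years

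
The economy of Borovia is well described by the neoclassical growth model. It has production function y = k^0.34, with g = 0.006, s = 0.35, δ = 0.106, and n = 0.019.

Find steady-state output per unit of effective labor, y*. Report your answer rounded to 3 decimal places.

Steady state requires s·f(k) = (n + g + δ)·k, i.e. s·k^α = (n + g + δ)·k.
Rearranging, k^(1−α) = s / (n + g + δ).
k^0.66 = 0.35 / (0.019 + 0.006 + 0.106) = 0.35 / 0.131 = 2.6718
k* = 2.6718^(1/0.66) ≈ 4.4327
y* = (k*)^α = 4.4327^0.34 ≈ 1.6591

y* = 1.659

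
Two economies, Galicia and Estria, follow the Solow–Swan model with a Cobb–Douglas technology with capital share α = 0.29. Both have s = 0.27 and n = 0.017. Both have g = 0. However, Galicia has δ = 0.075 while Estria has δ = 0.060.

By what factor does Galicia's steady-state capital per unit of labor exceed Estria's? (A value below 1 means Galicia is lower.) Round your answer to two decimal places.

Steady-state k* = [s/(n + δ)]^(1/(1−α)), so the ratio is [ (s_G/(n + δ)_G) / (s_E/(n + δ)_E) ]^1.4085.
s_G/(n + δ)_G = 0.27/0.092 = 2.9348; s_E/(n + δ)_E = 0.27/0.077 = 3.5065.
Ratio = (2.9348/3.5065)^1.4085 = 0.8370^1.4085 ≈ 0.7783

ratio ≈ 0.78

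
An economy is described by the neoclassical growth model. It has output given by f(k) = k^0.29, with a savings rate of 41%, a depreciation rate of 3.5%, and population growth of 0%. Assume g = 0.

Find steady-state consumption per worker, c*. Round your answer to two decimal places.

c* = 1.61

At the steady state, Δk = 0, so s·k^α = (n + δ)·k.
Dividing both sides by k: k^(1−α) = s / (n + δ).
k^0.71 = 0.41 / (0.000 + 0.035) = 0.41 / 0.035 = 11.7143
k* = 11.7143^(1/0.71) ≈ 32.0062
y* = (k*)^α = 32.0062^0.29 ≈ 2.7322
c* = (1 − s)·y* = (1 − 0.41) × 2.7322 ≈ 1.6120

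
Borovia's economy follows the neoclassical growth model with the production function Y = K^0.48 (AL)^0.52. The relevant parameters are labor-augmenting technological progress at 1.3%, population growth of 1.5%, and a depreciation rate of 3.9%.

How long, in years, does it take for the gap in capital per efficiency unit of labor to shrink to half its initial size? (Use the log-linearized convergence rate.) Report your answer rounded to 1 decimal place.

Near the steady state the convergence rate is λ = (1 − α)(n + g + δ).
λ = (1 − 0.48) × 0.067 = 0.52 × 0.067 = 0.03484
Half-life = ln 2 / λ = 0.6931 / 0.03484 ≈ 19.89 years

t_½ ≈ 19.9 years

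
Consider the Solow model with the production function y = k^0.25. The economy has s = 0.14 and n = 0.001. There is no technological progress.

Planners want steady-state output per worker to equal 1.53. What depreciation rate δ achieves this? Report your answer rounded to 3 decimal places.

δ ≈ 0.038

In steady state, investment equals break-even investment: s·k^α = (n + δ)·k.
Since y* = [s/(n + δ)]^(α/(1−α)), we have s/(n + δ) = (y*)^((1−α)/α) = 1.53^3 = 3.5816.
Therefore n + δ = s / 3.5816 = 0.14 / 3.5816 = 0.0391, so δ = 0.0391 − 0.001 = 0.0381.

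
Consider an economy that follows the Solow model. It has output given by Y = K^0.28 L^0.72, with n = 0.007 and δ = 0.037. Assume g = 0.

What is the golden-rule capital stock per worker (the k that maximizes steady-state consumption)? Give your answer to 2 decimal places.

k_gold ≈ 13.07

The golden rule sets f'(k) = n + δ, i.e. α·k^(α−1) = n + δ.
So k^(1−α) = α / (n + δ) = 0.28 / 0.044 = 6.3636.
k_gold = 6.3636^(1/0.72) ≈ 13.0694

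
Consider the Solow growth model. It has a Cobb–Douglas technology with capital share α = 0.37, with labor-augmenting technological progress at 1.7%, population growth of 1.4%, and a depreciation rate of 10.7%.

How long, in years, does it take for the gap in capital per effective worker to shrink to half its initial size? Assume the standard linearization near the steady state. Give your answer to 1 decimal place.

Near the steady state the convergence rate is λ = (1 − α)(n + g + δ).
λ = (1 − 0.37) × 0.138 = 0.63 × 0.138 = 0.08694
Half-life = ln 2 / λ = 0.6931 / 0.08694 ≈ 7.97 years

t_½ ≈ 8.0 years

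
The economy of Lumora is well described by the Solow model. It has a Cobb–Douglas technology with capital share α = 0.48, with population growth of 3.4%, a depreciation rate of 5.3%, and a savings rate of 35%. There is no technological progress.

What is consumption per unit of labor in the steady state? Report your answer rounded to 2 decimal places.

c* = 2.35

In steady state, investment equals break-even investment: s·k^α = (n + δ)·k.
Rearranging, k^(1−α) = s / (n + δ).
k^0.52 = 0.35 / (0.034 + 0.053) = 0.35 / 0.087 = 4.0230
k* = 4.0230^(1/0.52) ≈ 14.5411
y* = (k*)^α = 14.5411^0.48 ≈ 3.6145
c* = (1 − s)·y* = (1 − 0.35) × 3.6145 ≈ 2.3494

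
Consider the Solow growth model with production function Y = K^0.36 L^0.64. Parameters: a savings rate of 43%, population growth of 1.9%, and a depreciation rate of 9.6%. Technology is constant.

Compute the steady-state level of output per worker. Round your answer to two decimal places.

In steady state, investment equals break-even investment: s·k^α = (n + δ)·k.
Dividing both sides by k: k^(1−α) = s / (n + δ).
k^0.64 = 0.43 / (0.019 + 0.096) = 0.43 / 0.115 = 3.7391
k* = 3.7391^(1/0.64) ≈ 7.8514
y* = (k*)^α = 7.8514^0.36 ≈ 2.0998

y* = 2.10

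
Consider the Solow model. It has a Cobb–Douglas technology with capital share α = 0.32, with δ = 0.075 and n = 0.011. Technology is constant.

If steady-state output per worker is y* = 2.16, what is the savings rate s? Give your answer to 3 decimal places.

At the steady state, Δk = 0, so s·k^α = (n + δ)·k.
Since y* = [s/(n + δ)]^(α/(1−α)), we have s/(n + δ) = (y*)^((1−α)/α) = 2.16^2.125 = 5.1371.
Therefore s = 5.1371 × (n + δ) = 5.1371 × 0.086 = 0.4418.

s ≈ 0.442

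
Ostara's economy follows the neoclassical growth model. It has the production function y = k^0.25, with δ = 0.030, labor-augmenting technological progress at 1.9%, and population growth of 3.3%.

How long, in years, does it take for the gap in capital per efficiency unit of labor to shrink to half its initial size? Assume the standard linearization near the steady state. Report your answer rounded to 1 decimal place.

t_½ ≈ 11.3 years

Near the steady state the convergence rate is λ = (1 − α)(n + g + δ).
λ = (1 − 0.25) × 0.082 = 0.75 × 0.082 = 0.0615
Half-life = ln 2 / λ = 0.6931 / 0.0615 ≈ 11.27 years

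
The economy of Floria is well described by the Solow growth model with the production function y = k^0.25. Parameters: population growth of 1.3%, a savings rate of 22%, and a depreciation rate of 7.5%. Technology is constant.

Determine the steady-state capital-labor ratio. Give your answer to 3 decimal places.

k* = 3.393

In steady state, investment equals break-even investment: s·k^α = (n + δ)·k.
Rearranging, k^(1−α) = s / (n + δ).
k^0.75 = 0.22 / (0.013 + 0.075) = 0.22 / 0.088 = 2.5000
k* = 2.5000^(1/0.75) ≈ 3.3930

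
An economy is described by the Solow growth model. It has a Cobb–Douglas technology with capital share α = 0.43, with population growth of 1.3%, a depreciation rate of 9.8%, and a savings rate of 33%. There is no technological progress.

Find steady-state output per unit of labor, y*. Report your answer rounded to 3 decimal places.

y* ≈ 2.275

In steady state, investment equals break-even investment: s·k^α = (n + δ)·k.
Dividing both sides by k: k^(1−α) = s / (n + δ).
k^0.57 = 0.33 / (0.013 + 0.098) = 0.33 / 0.111 = 2.9730
k* = 2.9730^(1/0.57) ≈ 6.7634
y* = (k*)^α = 6.7634^0.43 ≈ 2.2749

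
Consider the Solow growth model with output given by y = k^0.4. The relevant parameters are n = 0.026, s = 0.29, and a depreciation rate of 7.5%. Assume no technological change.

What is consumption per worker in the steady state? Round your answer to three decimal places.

At the steady state, Δk = 0, so s·k^α = (n + δ)·k.
Rearranging, k^(1−α) = s / (n + δ).
k^0.6 = 0.29 / (0.026 + 0.075) = 0.29 / 0.101 = 2.8713
k* = 2.8713^(1/0.6) ≈ 5.8005
y* = (k*)^α = 5.8005^0.4 ≈ 2.0202
c* = (1 − s)·y* = (1 − 0.29) × 2.0202 ≈ 1.4343

c* ≈ 1.434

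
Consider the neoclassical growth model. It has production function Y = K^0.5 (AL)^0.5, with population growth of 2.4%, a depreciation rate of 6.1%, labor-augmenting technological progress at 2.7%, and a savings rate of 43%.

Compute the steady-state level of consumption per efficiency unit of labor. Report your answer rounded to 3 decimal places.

In steady state, investment equals break-even investment: s·k^α = (n + g + δ)·k.
Rearranging, k^(1−α) = s / (n + g + δ).
k^0.5 = 0.43 / (0.024 + 0.027 + 0.061) = 0.43 / 0.112 = 3.8393
k* = 3.8393^(1/0.5) ≈ 14.7402
y* = (k*)^α = 14.7402^0.5 ≈ 3.8393
c* = (1 − s)·y* = (1 − 0.43) × 3.8393 ≈ 2.1884

c* ≈ 2.188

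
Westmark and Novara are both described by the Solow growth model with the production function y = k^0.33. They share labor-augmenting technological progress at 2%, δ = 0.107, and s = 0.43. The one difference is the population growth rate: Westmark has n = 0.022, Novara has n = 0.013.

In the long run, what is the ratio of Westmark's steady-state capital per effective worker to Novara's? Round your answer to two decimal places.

Steady-state k* = [s/(n + g + δ)]^(1/(1−α)), so the ratio is [ (s_W/(n + g + δ)_W) / (s_N/(n + g + δ)_N) ]^1.4925.
s_W/(n + g + δ)_W = 0.43/0.149 = 2.8859; s_N/(n + g + δ)_N = 0.43/0.140 = 3.0714.
Ratio = (2.8859/3.0714)^1.4925 = 0.9396^1.4925 ≈ 0.9112

ratio ≈ 0.91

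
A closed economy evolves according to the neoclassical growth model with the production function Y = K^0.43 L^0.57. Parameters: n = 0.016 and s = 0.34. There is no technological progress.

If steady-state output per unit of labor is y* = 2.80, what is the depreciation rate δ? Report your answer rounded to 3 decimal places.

Steady state requires s·f(k) = (n + δ)·k, i.e. s·k^α = (n + δ)·k.
Since y* = [s/(n + δ)]^(α/(1−α)), we have s/(n + δ) = (y*)^((1−α)/α) = 2.80^1.3256 = 3.9152.
Therefore n + δ = s / 3.9152 = 0.34 / 3.9152 = 0.0868, so δ = 0.0868 − 0.016 = 0.0708.

δ ≈ 0.071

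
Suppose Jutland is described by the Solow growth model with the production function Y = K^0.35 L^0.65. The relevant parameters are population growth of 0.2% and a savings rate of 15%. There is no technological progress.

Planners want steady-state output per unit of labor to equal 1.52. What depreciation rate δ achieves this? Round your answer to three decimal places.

At the steady state, Δk = 0, so s·k^α = (n + δ)·k.
Since y* = [s/(n + δ)]^(α/(1−α)), we have s/(n + δ) = (y*)^((1−α)/α) = 1.52^1.8571 = 2.1762.
Therefore n + δ = s / 2.1762 = 0.15 / 2.1762 = 0.0689, so δ = 0.0689 − 0.002 = 0.0669.

δ ≈ 0.067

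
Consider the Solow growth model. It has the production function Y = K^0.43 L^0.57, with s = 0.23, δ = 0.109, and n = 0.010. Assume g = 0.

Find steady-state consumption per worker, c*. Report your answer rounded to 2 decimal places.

c* = 1.27

At the steady state, Δk = 0, so s·k^α = (n + δ)·k.
Rearranging, k^(1−α) = s / (n + δ).
k^0.57 = 0.23 / (0.010 + 0.109) = 0.23 / 0.119 = 1.9328
k* = 1.9328^(1/0.57) ≈ 3.1775
y* = (k*)^α = 3.1775^0.43 ≈ 1.6440
c* = (1 − s)·y* = (1 − 0.23) × 1.6440 ≈ 1.2659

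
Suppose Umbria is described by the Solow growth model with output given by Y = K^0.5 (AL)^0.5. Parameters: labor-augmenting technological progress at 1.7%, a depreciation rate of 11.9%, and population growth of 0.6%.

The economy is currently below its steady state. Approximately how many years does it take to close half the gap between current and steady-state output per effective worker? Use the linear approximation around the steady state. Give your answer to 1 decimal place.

about 9.8 years

Near the steady state the convergence rate is λ = (1 − α)(n + g + δ).
λ = (1 − 0.5) × 0.142 = 0.5 × 0.142 = 0.0710
Half-life = ln 2 / λ = 0.6931 / 0.0710 ≈ 9.76 years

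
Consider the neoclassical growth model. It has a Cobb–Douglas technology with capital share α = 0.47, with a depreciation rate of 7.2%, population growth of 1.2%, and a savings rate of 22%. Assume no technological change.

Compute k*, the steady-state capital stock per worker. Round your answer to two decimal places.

k* = 6.15

Steady state requires s·f(k) = (n + δ)·k, i.e. s·k^α = (n + δ)·k.
Rearranging, k^(1−α) = s / (n + δ).
k^0.53 = 0.22 / (0.012 + 0.072) = 0.22 / 0.084 = 2.6190
k* = 2.6190^(1/0.53) ≈ 6.1508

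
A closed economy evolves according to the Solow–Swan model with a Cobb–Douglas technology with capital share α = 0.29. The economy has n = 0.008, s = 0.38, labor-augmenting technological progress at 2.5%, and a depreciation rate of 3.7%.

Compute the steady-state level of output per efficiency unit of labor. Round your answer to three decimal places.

At the steady state, Δk = 0, so s·k^α = (n + g + δ)·k.
Rearranging, k^(1−α) = s / (n + g + δ).
k^0.71 = 0.38 / (0.008 + 0.025 + 0.037) = 0.38 / 0.070 = 5.4286
k* = 5.4286^(1/0.71) ≈ 10.8336
y* = (k*)^α = 10.8336^0.29 ≈ 1.9956

y* = 1.996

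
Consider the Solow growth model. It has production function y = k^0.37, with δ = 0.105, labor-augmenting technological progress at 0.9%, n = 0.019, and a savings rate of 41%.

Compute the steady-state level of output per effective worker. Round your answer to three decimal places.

y* = 1.937

Steady state requires s·f(k) = (n + g + δ)·k, i.e. s·k^α = (n + g + δ)·k.
Rearranging, k^(1−α) = s / (n + g + δ).
k^0.63 = 0.41 / (0.019 + 0.009 + 0.105) = 0.41 / 0.133 = 3.0827
k* = 3.0827^(1/0.63) ≈ 5.9715
y* = (k*)^α = 5.9715^0.37 ≈ 1.9371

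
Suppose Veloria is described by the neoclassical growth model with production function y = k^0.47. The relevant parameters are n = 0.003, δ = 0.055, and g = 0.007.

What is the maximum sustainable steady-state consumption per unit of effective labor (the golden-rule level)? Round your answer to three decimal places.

At the golden rule, f'(k) = n + g + δ, so α·k^(α−1) = n + g + δ and k_gold = (α/(n + g + δ))^(1/(1−α)).
k_gold = (0.47/0.065)^(1/0.53) = 7.2308^1.8868 ≈ 41.7939
c_gold = f(k_gold) − (n + g + δ)·k_gold = 5.7799 − 0.065×41.7939 ≈ 3.0633

c_gold ≈ 3.063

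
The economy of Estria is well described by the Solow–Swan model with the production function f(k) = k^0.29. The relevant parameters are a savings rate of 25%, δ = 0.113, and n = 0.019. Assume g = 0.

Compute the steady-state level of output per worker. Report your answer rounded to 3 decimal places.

y* = 1.298

In steady state, investment equals break-even investment: s·k^α = (n + δ)·k.
Dividing both sides by k: k^(1−α) = s / (n + δ).
k^0.71 = 0.25 / (0.019 + 0.113) = 0.25 / 0.132 = 1.8939
k* = 1.8939^(1/0.71) ≈ 2.4584
y* = (k*)^α = 2.4584^0.29 ≈ 1.2980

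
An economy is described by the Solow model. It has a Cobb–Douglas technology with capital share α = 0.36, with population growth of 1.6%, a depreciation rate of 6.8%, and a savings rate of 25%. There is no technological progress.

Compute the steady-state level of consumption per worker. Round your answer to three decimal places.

Steady state requires s·f(k) = (n + δ)·k, i.e. s·k^α = (n + δ)·k.
Rearranging, k^(1−α) = s / (n + δ).
k^0.64 = 0.25 / (0.016 + 0.068) = 0.25 / 0.084 = 2.9762
k* = 2.9762^(1/0.64) ≈ 5.4966
y* = (k*)^α = 5.4966^0.36 ≈ 1.8469
c* = (1 − s)·y* = (1 − 0.25) × 1.8469 ≈ 1.3852

c* ≈ 1.385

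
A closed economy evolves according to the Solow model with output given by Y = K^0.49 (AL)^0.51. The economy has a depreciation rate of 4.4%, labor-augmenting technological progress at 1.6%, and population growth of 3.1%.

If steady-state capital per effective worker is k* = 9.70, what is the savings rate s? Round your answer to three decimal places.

Steady state requires s·f(k) = (n + g + δ)·k, i.e. s·k^α = (n + g + δ)·k.
So s / (n + g + δ) = (k*)^(1−α) = 9.70^0.51 = 3.1861.
Therefore s = 3.1861 × (n + g + δ) = 3.1861 × 0.091 = 0.2899.

s ≈ 0.290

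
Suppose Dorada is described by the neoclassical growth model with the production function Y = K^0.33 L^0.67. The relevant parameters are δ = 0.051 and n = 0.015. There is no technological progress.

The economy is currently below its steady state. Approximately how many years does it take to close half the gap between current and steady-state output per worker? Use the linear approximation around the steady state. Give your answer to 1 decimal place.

Near the steady state the convergence rate is λ = (1 − α)(n + δ).
λ = (1 − 0.33) × 0.066 = 0.67 × 0.066 = 0.04422
Half-life = ln 2 / λ = 0.6931 / 0.04422 ≈ 15.67 years

half-life ≈ 15.7 years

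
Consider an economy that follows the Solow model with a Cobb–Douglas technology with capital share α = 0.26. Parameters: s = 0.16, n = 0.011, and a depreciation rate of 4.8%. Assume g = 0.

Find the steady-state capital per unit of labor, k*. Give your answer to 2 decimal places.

k* = 3.85

Steady state requires s·f(k) = (n + δ)·k, i.e. s·k^α = (n + δ)·k.
Dividing both sides by k: k^(1−α) = s / (n + δ).
k^0.74 = 0.16 / (0.011 + 0.048) = 0.16 / 0.059 = 2.7119
k* = 2.7119^(1/0.74) ≈ 3.8504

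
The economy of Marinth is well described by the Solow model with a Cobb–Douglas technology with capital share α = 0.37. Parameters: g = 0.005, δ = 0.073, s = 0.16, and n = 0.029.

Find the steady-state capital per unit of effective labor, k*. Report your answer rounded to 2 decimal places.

Steady state requires s·f(k) = (n + g + δ)·k, i.e. s·k^α = (n + g + δ)·k.
Dividing both sides by k: k^(1−α) = s / (n + g + δ).
k^0.63 = 0.16 / (0.029 + 0.005 + 0.073) = 0.16 / 0.107 = 1.4953
k* = 1.4953^(1/0.63) ≈ 1.8939

k* = 1.89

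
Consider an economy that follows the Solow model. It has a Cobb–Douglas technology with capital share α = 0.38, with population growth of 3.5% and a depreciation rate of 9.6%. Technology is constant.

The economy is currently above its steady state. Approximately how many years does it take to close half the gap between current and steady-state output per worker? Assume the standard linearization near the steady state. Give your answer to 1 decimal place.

about 8.5 years

Near the steady state the convergence rate is λ = (1 − α)(n + δ).
λ = (1 − 0.38) × 0.131 = 0.62 × 0.131 = 0.08122
Half-life = ln 2 / λ = 0.6931 / 0.08122 ≈ 8.53 years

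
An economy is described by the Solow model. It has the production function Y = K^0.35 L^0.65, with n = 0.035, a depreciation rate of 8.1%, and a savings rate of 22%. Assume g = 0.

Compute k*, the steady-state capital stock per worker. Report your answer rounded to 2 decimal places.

At the steady state, Δk = 0, so s·k^α = (n + δ)·k.
Dividing both sides by k: k^(1−α) = s / (n + δ).
k^0.65 = 0.22 / (0.035 + 0.081) = 0.22 / 0.116 = 1.8966
k* = 1.8966^(1/0.65) ≈ 2.6770

k* ≈ 2.68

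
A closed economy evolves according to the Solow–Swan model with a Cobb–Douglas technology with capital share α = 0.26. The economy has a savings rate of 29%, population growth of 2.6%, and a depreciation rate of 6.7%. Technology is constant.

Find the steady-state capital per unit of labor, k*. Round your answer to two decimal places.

k* ≈ 4.65

Steady state requires s·f(k) = (n + δ)·k, i.e. s·k^α = (n + δ)·k.
Rearranging, k^(1−α) = s / (n + δ).
k^0.74 = 0.29 / (0.026 + 0.067) = 0.29 / 0.093 = 3.1183
k* = 3.1183^(1/0.74) ≈ 4.6500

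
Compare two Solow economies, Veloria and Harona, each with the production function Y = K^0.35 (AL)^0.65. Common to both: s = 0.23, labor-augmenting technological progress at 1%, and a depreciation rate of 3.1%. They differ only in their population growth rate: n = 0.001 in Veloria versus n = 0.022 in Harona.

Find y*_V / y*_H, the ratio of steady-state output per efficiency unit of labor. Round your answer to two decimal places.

ratio ≈ 1.24

Steady-state y* = [s/(n + g + δ)]^(α/(1−α)), so the ratio is [ (s_V/(n + g + δ)_V) / (s_H/(n + g + δ)_H) ]^0.5385.
s_V/(n + g + δ)_V = 0.23/0.042 = 5.4762; s_H/(n + g + δ)_H = 0.23/0.063 = 3.6508.
Ratio = (5.4762/3.6508)^0.5385 = 1.5000^0.5385 ≈ 1.2440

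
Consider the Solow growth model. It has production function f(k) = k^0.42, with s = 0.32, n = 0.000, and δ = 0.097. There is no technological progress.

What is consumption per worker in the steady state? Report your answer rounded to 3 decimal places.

In steady state, investment equals break-even investment: s·k^α = (n + δ)·k.
Rearranging, k^(1−α) = s / (n + δ).
k^0.58 = 0.32 / (0.000 + 0.097) = 0.32 / 0.097 = 3.2990
k* = 3.2990^(1/0.58) ≈ 7.8300
y* = (k*)^α = 7.8300^0.42 ≈ 2.3734
c* = (1 − s)·y* = (1 − 0.32) × 2.3734 ≈ 1.6139

c* = 1.614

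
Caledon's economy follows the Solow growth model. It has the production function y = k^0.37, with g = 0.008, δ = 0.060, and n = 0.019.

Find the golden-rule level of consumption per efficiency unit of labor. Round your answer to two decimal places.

c_gold ≈ 1.47

At the golden rule, f'(k) = n + g + δ, so α·k^(α−1) = n + g + δ and k_gold = (α/(n + g + δ))^(1/(1−α)).
k_gold = (0.37/0.087)^(1/0.63) = 4.2529^1.5873 ≈ 9.9520
c_gold = f(k_gold) − (n + g + δ)·k_gold = 2.3401 − 0.087×9.9520 ≈ 1.4743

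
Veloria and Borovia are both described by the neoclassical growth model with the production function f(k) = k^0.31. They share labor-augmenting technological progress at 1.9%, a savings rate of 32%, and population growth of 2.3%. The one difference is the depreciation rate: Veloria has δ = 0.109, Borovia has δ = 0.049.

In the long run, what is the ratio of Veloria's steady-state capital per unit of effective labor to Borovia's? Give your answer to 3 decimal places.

k*_V / k*_B ≈ 0.480

Steady-state k* = [s/(n + g + δ)]^(1/(1−α)), so the ratio is [ (s_V/(n + g + δ)_V) / (s_B/(n + g + δ)_B) ]^1.4493.
s_V/(n + g + δ)_V = 0.32/0.151 = 2.1192; s_B/(n + g + δ)_B = 0.32/0.091 = 3.5165.
Ratio = (2.1192/3.5165)^1.4493 = 0.6026^1.4493 ≈ 0.4800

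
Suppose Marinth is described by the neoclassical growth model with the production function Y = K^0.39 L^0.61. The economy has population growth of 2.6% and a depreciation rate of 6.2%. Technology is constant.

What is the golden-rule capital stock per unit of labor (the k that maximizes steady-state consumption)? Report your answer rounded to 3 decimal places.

The golden rule sets f'(k) = n + δ, i.e. α·k^(α−1) = n + δ.
So k^(1−α) = α / (n + δ) = 0.39 / 0.088 = 4.4318.
k_gold = 4.4318^(1/0.61) ≈ 11.4807

k_gold ≈ 11.481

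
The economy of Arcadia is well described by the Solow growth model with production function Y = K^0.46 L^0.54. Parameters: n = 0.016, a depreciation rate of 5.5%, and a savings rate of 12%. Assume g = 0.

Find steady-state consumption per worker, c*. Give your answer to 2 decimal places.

At the steady state, Δk = 0, so s·k^α = (n + δ)·k.
Rearranging, k^(1−α) = s / (n + δ).
k^0.54 = 0.12 / (0.016 + 0.055) = 0.12 / 0.071 = 1.6901
k* = 1.6901^(1/0.54) ≈ 2.6428
y* = (k*)^α = 2.6428^0.46 ≈ 1.5637
c* = (1 − s)·y* = (1 − 0.12) × 1.5637 ≈ 1.3761

c* ≈ 1.38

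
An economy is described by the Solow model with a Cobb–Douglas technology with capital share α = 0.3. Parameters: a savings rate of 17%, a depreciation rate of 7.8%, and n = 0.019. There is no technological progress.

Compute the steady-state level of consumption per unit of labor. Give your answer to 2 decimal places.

At the steady state, Δk = 0, so s·k^α = (n + δ)·k.
Rearranging, k^(1−α) = s / (n + δ).
k^0.7 = 0.17 / (0.019 + 0.078) = 0.17 / 0.097 = 1.7526
k* = 1.7526^(1/0.7) ≈ 2.2290
y* = (k*)^α = 2.2290^0.3 ≈ 1.2718
c* = (1 − s)·y* = (1 − 0.17) × 1.2718 ≈ 1.0556

c* = 1.06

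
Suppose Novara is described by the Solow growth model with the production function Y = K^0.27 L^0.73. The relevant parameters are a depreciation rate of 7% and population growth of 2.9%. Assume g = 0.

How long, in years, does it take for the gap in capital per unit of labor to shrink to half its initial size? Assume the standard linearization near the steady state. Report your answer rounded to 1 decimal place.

Near the steady state the convergence rate is λ = (1 − α)(n + δ).
λ = (1 − 0.27) × 0.099 = 0.73 × 0.099 = 0.07227
Half-life = ln 2 / λ = 0.6931 / 0.07227 ≈ 9.59 years

t_½ ≈ 9.6 years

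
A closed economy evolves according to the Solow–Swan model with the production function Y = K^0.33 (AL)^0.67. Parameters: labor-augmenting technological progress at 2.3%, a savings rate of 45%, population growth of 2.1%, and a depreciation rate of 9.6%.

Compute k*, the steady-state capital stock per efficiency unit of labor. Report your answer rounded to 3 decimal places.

k* ≈ 5.713

At the steady state, Δk = 0, so s·k^α = (n + g + δ)·k.
Dividing both sides by k: k^(1−α) = s / (n + g + δ).
k^0.67 = 0.45 / (0.021 + 0.023 + 0.096) = 0.45 / 0.140 = 3.2143
k* = 3.2143^(1/0.67) ≈ 5.7128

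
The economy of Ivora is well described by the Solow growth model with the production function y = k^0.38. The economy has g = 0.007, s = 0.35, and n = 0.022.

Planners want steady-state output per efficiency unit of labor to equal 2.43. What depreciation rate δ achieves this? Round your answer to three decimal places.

δ ≈ 0.053

At the steady state, Δk = 0, so s·k^α = (n + g + δ)·k.
Since y* = [s/(n + g + δ)]^(α/(1−α)), we have s/(n + g + δ) = (y*)^((1−α)/α) = 2.43^1.6316 = 4.2575.
Therefore n + g + δ = s / 4.2575 = 0.35 / 4.2575 = 0.0822, so δ = 0.0822 − 0.029 = 0.0532.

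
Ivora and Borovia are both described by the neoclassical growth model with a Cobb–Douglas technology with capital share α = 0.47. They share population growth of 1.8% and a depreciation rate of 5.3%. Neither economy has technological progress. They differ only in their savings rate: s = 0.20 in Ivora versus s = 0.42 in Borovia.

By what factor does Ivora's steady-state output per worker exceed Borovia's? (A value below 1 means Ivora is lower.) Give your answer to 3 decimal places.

ratio ≈ 0.518

Steady-state y* = [s/(n + δ)]^(α/(1−α)), so the ratio is [ (s_I/(n + δ)_I) / (s_B/(n + δ)_B) ]^0.8868.
s_I/(n + δ)_I = 0.20/0.071 = 2.8169; s_B/(n + δ)_B = 0.42/0.071 = 5.9155.
Ratio = (2.8169/5.9155)^0.8868 = 0.4762^0.8868 ≈ 0.5179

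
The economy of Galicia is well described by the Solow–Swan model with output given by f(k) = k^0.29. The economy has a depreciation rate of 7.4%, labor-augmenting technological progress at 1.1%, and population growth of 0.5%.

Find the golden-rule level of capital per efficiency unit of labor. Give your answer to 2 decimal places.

The golden rule sets f'(k) = n + g + δ, i.e. α·k^(α−1) = n + g + δ.
So k^(1−α) = α / (n + g + δ) = 0.29 / 0.090 = 3.2222.
k_gold = 3.2222^(1/0.71) ≈ 5.1965

k_gold ≈ 5.20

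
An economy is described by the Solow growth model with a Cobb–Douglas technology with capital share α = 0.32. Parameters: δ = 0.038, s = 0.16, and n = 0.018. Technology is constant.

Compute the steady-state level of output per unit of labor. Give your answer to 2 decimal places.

At the steady state, Δk = 0, so s·k^α = (n + δ)·k.
Dividing both sides by k: k^(1−α) = s / (n + δ).
k^0.68 = 0.16 / (0.018 + 0.038) = 0.16 / 0.056 = 2.8571
k* = 2.8571^(1/0.68) ≈ 4.6825
y* = (k*)^α = 4.6825^0.32 ≈ 1.6389

y* ≈ 1.64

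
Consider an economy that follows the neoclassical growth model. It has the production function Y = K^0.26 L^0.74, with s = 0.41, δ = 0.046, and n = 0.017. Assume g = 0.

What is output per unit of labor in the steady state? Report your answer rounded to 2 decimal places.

At the steady state, Δk = 0, so s·k^α = (n + δ)·k.
Dividing both sides by k: k^(1−α) = s / (n + δ).
k^0.74 = 0.41 / (0.017 + 0.046) = 0.41 / 0.063 = 6.5079
k* = 6.5079^(1/0.74) ≈ 12.5674
y* = (k*)^α = 12.5674^0.26 ≈ 1.9311

y* ≈ 1.93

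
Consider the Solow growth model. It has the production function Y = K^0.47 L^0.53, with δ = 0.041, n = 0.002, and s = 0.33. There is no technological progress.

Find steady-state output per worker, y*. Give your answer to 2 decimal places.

At the steady state, Δk = 0, so s·k^α = (n + δ)·k.
Rearranging, k^(1−α) = s / (n + δ).
k^0.53 = 0.33 / (0.002 + 0.041) = 0.33 / 0.043 = 7.6744
k* = 7.6744^(1/0.53) ≈ 46.7622
y* = (k*)^α = 46.7622^0.47 ≈ 6.0933

y* ≈ 6.09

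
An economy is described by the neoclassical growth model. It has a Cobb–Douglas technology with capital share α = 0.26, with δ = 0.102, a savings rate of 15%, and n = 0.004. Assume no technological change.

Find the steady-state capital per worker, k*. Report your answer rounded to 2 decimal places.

Steady state requires s·f(k) = (n + δ)·k, i.e. s·k^α = (n + δ)·k.
Rearranging, k^(1−α) = s / (n + δ).
k^0.74 = 0.15 / (0.004 + 0.102) = 0.15 / 0.106 = 1.4151
k* = 1.4151^(1/0.74) ≈ 1.5987

k* ≈ 1.60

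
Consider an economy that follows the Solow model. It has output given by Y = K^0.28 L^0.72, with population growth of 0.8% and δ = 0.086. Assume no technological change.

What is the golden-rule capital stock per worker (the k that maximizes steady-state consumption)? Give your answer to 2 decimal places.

The golden rule sets f'(k) = n + δ, i.e. α·k^(α−1) = n + δ.
So k^(1−α) = α / (n + δ) = 0.28 / 0.094 = 2.9787.
k_gold = 2.9787^(1/0.72) ≈ 4.5538

k_gold ≈ 4.55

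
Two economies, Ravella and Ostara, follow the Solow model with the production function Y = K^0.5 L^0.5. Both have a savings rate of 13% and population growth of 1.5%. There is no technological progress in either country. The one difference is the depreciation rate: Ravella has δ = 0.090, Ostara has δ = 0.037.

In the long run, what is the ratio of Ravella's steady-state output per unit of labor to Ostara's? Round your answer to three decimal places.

Steady-state y* = [s/(n + δ)]^(α/(1−α)), so the ratio is [ (s_R/(n + δ)_R) / (s_O/(n + δ)_O) ]^1.
s_R/(n + δ)_R = 0.13/0.105 = 1.2381; s_O/(n + δ)_O = 0.13/0.052 = 2.5000.
Ratio = (1.2381/2.5000)^1 = 0.4952^1 ≈ 0.4952

y*_R / y*_O ≈ 0.495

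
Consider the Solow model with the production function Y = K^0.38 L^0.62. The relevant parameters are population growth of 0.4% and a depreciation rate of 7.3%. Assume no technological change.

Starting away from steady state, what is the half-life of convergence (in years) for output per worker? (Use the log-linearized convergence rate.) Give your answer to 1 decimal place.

Near the steady state the convergence rate is λ = (1 − α)(n + δ).
λ = (1 − 0.38) × 0.077 = 0.62 × 0.077 = 0.04774
Half-life = ln 2 / λ = 0.6931 / 0.04774 ≈ 14.52 years

t_½ ≈ 14.5 years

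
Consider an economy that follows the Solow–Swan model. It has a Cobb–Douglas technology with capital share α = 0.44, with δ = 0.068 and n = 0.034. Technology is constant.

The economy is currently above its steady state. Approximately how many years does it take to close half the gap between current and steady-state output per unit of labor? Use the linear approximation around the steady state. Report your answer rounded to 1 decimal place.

Near the steady state the convergence rate is λ = (1 − α)(n + δ).
λ = (1 − 0.44) × 0.102 = 0.56 × 0.102 = 0.05712
Half-life = ln 2 / λ = 0.6931 / 0.05712 ≈ 12.13 years

t_½ ≈ 12.1 years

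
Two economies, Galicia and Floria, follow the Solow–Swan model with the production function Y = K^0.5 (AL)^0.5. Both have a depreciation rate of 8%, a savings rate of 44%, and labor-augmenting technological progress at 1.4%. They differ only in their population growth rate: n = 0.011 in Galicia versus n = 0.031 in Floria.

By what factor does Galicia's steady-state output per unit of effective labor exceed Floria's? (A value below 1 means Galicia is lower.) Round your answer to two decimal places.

Steady-state y* = [s/(n + g + δ)]^(α/(1−α)), so the ratio is [ (s_G/(n + g + δ)_G) / (s_F/(n + g + δ)_F) ]^1.
s_G/(n + g + δ)_G = 0.44/0.105 = 4.1905; s_F/(n + g + δ)_F = 0.44/0.125 = 3.5200.
Ratio = (4.1905/3.5200)^1 = 1.1905^1 ≈ 1.1905

ratio ≈ 1.19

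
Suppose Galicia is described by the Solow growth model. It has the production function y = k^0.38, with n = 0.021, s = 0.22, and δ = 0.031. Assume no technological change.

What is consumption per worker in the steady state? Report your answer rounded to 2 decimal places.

c* = 1.89

Steady state requires s·f(k) = (n + δ)·k, i.e. s·k^α = (n + δ)·k.
Rearranging, k^(1−α) = s / (n + δ).
k^0.62 = 0.22 / (0.021 + 0.031) = 0.22 / 0.052 = 4.2308
k* = 4.2308^(1/0.62) ≈ 10.2414
y* = (k*)^α = 10.2414^0.38 ≈ 2.4207
c* = (1 − s)·y* = (1 − 0.22) × 2.4207 ≈ 1.8881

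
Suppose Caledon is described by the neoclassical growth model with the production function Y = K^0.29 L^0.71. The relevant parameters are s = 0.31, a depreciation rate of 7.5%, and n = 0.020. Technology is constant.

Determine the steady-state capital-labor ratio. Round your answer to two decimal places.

Steady state requires s·f(k) = (n + δ)·k, i.e. s·k^α = (n + δ)·k.
Dividing both sides by k: k^(1−α) = s / (n + δ).
k^0.71 = 0.31 / (0.020 + 0.075) = 0.31 / 0.095 = 3.2632
k* = 3.2632^(1/0.71) ≈ 5.2898

k* ≈ 5.29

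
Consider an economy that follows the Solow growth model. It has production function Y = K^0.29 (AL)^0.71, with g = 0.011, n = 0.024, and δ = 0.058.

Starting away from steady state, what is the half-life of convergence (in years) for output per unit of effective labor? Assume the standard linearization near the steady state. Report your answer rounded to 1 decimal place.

Near the steady state the convergence rate is λ = (1 − α)(n + g + δ).
λ = (1 − 0.29) × 0.093 = 0.71 × 0.093 = 0.06603
Half-life = ln 2 / λ = 0.6931 / 0.06603 ≈ 10.50 years

t_½ ≈ 10.5 years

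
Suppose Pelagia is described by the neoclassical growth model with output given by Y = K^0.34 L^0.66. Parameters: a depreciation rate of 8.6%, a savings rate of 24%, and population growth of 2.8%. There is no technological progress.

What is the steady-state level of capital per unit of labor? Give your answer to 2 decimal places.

k* = 3.09

At the steady state, Δk = 0, so s·k^α = (n + δ)·k.
Dividing both sides by k: k^(1−α) = s / (n + δ).
k^0.66 = 0.24 / (0.028 + 0.086) = 0.24 / 0.114 = 2.1053
k* = 2.1053^(1/0.66) ≈ 3.0894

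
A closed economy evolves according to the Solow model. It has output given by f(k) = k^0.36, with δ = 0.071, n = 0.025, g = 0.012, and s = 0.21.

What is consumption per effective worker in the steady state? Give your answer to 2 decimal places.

Steady state requires s·f(k) = (n + g + δ)·k, i.e. s·k^α = (n + g + δ)·k.
Rearranging, k^(1−α) = s / (n + g + δ).
k^0.64 = 0.21 / (0.025 + 0.012 + 0.071) = 0.21 / 0.108 = 1.9444
k* = 1.9444^(1/0.64) ≈ 2.8264
y* = (k*)^α = 2.8264^0.36 ≈ 1.4536
c* = (1 − s)·y* = (1 − 0.21) × 1.4536 ≈ 1.1483

c* ≈ 1.15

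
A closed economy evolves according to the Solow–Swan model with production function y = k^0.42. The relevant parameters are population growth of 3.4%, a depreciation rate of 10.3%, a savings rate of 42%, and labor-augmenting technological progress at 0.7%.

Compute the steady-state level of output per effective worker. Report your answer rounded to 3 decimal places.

In steady state, investment equals break-even investment: s·k^α = (n + g + δ)·k.
Rearranging, k^(1−α) = s / (n + g + δ).
k^0.58 = 0.42 / (0.034 + 0.007 + 0.103) = 0.42 / 0.144 = 2.9167
k* = 2.9167^(1/0.58) ≈ 6.3320
y* = (k*)^α = 6.3320^0.42 ≈ 2.1709

y* = 2.171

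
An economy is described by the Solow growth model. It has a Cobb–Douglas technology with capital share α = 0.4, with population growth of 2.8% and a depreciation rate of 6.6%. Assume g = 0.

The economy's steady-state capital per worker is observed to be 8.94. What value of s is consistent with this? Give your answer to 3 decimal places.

Steady state requires s·f(k) = (n + δ)·k, i.e. s·k^α = (n + δ)·k.
So s / (n + δ) = (k*)^(1−α) = 8.94^0.6 = 3.7222.
Therefore s = 3.7222 × (n + δ) = 3.7222 × 0.094 = 0.3499.

s ≈ 0.350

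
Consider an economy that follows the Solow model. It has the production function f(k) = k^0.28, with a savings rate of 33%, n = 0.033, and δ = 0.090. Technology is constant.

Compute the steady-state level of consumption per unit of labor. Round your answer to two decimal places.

c* ≈ 0.98

Steady state requires s·f(k) = (n + δ)·k, i.e. s·k^α = (n + δ)·k.
Rearranging, k^(1−α) = s / (n + δ).
k^0.72 = 0.33 / (0.033 + 0.090) = 0.33 / 0.123 = 2.6829
k* = 2.6829^(1/0.72) ≈ 3.9381
y* = (k*)^α = 3.9381^0.28 ≈ 1.4678
c* = (1 − s)·y* = (1 − 0.33) × 1.4678 ≈ 0.9834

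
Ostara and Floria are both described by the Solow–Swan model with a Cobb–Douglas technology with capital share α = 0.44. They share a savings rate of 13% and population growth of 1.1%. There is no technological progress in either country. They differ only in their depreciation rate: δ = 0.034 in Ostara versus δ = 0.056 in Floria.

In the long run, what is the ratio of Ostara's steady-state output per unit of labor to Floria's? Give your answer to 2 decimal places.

y*_O / y*_F ≈ 1.37

Steady-state y* = [s/(n + δ)]^(α/(1−α)), so the ratio is [ (s_O/(n + δ)_O) / (s_F/(n + δ)_F) ]^0.7857.
s_O/(n + δ)_O = 0.13/0.045 = 2.8889; s_F/(n + δ)_F = 0.13/0.067 = 1.9403.
Ratio = (2.8889/1.9403)^0.7857 = 1.4889^0.7857 ≈ 1.3672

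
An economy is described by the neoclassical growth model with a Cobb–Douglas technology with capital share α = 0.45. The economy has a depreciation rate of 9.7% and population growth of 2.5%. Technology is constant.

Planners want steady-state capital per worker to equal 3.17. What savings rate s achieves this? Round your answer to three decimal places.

s ≈ 0.230

At the steady state, Δk = 0, so s·k^α = (n + δ)·k.
So s / (n + δ) = (k*)^(1−α) = 3.17^0.55 = 1.8862.
Therefore s = 1.8862 × (n + δ) = 1.8862 × 0.122 = 0.2301.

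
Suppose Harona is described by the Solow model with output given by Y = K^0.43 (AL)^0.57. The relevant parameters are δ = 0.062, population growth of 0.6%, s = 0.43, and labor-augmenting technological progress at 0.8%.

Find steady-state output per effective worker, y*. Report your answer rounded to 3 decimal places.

In steady state, investment equals break-even investment: s·k^α = (n + g + δ)·k.
Dividing both sides by k: k^(1−α) = s / (n + g + δ).
k^0.57 = 0.43 / (0.006 + 0.008 + 0.062) = 0.43 / 0.076 = 5.6579
k* = 5.6579^(1/0.57) ≈ 20.9145
y* = (k*)^α = 20.9145^0.43 ≈ 3.6965

y* ≈ 3.697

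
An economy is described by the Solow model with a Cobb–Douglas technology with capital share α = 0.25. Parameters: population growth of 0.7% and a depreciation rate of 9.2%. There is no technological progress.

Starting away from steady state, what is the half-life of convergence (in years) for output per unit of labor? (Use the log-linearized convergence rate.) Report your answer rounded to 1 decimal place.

t_½ ≈ 9.3 years

Near the steady state the convergence rate is λ = (1 − α)(n + δ).
λ = (1 − 0.25) × 0.099 = 0.75 × 0.099 = 0.07425
Half-life = ln 2 / λ = 0.6931 / 0.07425 ≈ 9.33 years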